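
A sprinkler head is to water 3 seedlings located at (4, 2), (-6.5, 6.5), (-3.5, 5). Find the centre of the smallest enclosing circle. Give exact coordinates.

Call the three points A, B, C in the order given.
Side lengths²: AB² = 130.5, AC² = 65.25, BC² = 11.25.
Since AB² = 130.5 ≥ 65.25 + 11.25 = 76.5, the angle opposite AB is not acute, so the smallest enclosing circle has AB as diameter.
Centre = midpoint of AB = (-1.25, 4.25), r² = 130.5/4 = 32.625.
Centre = (-1.25, 4.25).

(-1.25, 4.25)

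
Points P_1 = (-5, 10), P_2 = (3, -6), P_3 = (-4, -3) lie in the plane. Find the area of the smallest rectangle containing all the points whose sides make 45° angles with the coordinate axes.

144

In coordinates u = x + y, v = x − y the rectangle is axis-aligned; the map (x,y)→(u,v) scales areas by 2.
u-values: 5, -3, -7; range = 5 − (-7) = 12.
v-values: -15, 9, -1; range = 9 − (-15) = 24.
Area = (12 × 24) / 2 = 144.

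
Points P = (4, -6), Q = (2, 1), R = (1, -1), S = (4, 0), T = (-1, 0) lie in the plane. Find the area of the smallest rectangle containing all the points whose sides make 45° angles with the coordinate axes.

33

In coordinates u = x + y, v = x − y the rectangle is axis-aligned; the map (x,y)→(u,v) scales areas by 2.
u-values: -2, 3, 0, 4, -1; range = 4 − (-2) = 6.
v-values: 10, 1, 2, 4, -1; range = 10 − (-1) = 11.
Area = (6 × 11) / 2 = 33.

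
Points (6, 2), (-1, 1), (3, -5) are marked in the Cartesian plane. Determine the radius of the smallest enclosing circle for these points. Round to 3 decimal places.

Call the three points A, B, C in the order given.
Side lengths²: AB² = 50, AC² = 58, BC² = 52.
Since AC² = 58 < 52 + 50 = 102, the triangle is acute, so the smallest enclosing circle is the circumcircle.
Circumcentre = (65/23, -18/23), r² = 9425/529.
r = √(9425/529) ≈ 4.221.

4.221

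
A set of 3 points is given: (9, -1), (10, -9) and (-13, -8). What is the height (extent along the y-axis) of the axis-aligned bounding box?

max y = -1, min y = -9, so height = 8.

8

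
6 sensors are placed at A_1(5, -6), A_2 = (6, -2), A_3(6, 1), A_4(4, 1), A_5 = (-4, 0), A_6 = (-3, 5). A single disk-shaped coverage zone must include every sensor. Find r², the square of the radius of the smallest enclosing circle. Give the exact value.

The farthest pair is A_1–A_6 with squared distance 185. The circle on this segment as diameter has centre (1, -0.5) and r² = 185/4 = 46.25.
Check A_2: distance² to centre = 27.25 ≤ 46.25, so it lies inside.
All remaining points lie in this disk, and no smaller disk contains both endpoints, so this is the minimum enclosing circle.

46.25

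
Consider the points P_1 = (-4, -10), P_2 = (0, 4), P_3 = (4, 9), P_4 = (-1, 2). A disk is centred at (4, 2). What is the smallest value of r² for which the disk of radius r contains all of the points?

The required radius is the distance from (4, 2) to the farthest point.
Squared distances: 208, 20, 49, 25.
Maximum is 208, attained at P_1.

208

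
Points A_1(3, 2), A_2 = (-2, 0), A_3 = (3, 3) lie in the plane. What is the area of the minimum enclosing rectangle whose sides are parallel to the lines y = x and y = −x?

12

In coordinates u = x + y, v = x − y the rectangle is axis-aligned; the map (x,y)→(u,v) scales areas by 2.
u-values: 5, -2, 6; range = 6 − (-2) = 8.
v-values: 1, -2, 0; range = 1 − (-2) = 3.
Area = (8 × 3) / 2 = 12.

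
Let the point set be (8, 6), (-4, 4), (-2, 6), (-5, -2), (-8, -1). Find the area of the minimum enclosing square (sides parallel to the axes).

256

The bounding box has width 16 and height 8.
An axis-aligned square enclosing the set must have side ≥ max(width, height).
So the minimum side is max(16, 8) = 16.
Area = 16² = 256.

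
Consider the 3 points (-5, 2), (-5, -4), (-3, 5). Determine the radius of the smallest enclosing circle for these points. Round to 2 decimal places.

4.61

Call the three points A, B, C in the order given.
Side lengths²: AB² = 36, AC² = 13, BC² = 85.
Since BC² = 85 ≥ 36 + 13 = 49, the angle opposite BC is not acute, so the smallest enclosing circle has BC as diameter.
Centre = midpoint of BC = (-4, 0.5), r² = 85/4 = 21.25.
r = √(21.25) ≈ 4.61.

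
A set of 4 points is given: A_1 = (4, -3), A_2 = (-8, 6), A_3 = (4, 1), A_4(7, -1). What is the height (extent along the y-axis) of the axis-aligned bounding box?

9

max y = 6, min y = -3, so height = 9.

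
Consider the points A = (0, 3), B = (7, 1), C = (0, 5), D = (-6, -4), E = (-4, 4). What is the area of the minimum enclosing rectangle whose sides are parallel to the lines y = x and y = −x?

126

In coordinates u = x + y, v = x − y the rectangle is axis-aligned; the map (x,y)→(u,v) scales areas by 2.
u-values: 3, 8, 5, -10, 0; range = 8 − (-10) = 18.
v-values: -3, 6, -5, -2, -8; range = 6 − (-8) = 14.
Area = (18 × 14) / 2 = 126.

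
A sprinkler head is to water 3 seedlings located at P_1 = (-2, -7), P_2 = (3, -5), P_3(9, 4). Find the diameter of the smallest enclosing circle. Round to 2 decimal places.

15.56

Side lengths²: P_1P_2² = 29, P_1P_3² = 242, P_2P_3² = 117.
Since P_1P_3² = 242 ≥ 117 + 29 = 146, the angle opposite P_1P_3 is not acute, so the smallest enclosing circle has P_1P_3 as diameter.
Centre = midpoint of P_1P_3 = (3.5, -1.5), r² = 242/4 = 60.5.
Diameter = 2r = 2√(60.5) ≈ 15.56.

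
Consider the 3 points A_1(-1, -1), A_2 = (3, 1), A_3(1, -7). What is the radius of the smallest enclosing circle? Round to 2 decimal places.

4.12

Side lengths²: A_1A_2² = 20, A_1A_3² = 40, A_2A_3² = 68.
Since A_2A_3² = 68 ≥ 40 + 20 = 60, the angle opposite A_2A_3 is not acute, so the smallest enclosing circle has A_2A_3 as diameter.
Centre = midpoint of A_2A_3 = (2, -3), r² = 68/4 = 17.
r = √17 ≈ 4.12.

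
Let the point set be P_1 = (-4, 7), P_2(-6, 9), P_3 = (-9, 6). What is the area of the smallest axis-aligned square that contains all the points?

25

The bounding box has width 5 and height 3.
An axis-aligned square enclosing the set must have side ≥ max(width, height).
So the minimum side is max(5, 3) = 5.
Area = 5² = 25.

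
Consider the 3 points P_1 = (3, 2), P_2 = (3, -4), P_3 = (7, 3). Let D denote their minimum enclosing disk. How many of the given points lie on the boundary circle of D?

Side lengths²: P_1P_2² = 36, P_1P_3² = 17, P_2P_3² = 65.
Since P_2P_3² = 65 ≥ 36 + 17 = 53, the angle opposite P_2P_3 is not acute, so the smallest enclosing circle has P_2P_3 as diameter.
Centre = midpoint of P_2P_3 = (5, -0.5), r² = 65/4 = 16.25.
The points at distance exactly r from the centre are P_2, P_3 — 2 points.

2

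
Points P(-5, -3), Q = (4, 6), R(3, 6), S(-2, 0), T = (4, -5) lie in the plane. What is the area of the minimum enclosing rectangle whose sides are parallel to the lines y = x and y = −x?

In coordinates u = x + y, v = x − y the rectangle is axis-aligned; the map (x,y)→(u,v) scales areas by 2.
u-values: -8, 10, 9, -2, -1; range = 10 − (-8) = 18.
v-values: -2, -2, -3, -2, 9; range = 9 − (-3) = 12.
Area = (18 × 12) / 2 = 108.

108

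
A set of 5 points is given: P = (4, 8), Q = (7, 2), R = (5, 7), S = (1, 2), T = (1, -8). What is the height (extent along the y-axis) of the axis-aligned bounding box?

16

max y = 8, min y = -8, so height = 16.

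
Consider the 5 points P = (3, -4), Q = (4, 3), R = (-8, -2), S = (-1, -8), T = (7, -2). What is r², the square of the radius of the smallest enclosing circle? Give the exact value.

A smallest enclosing disk is always determined by at most three of the input points on its boundary.
The farthest pair is R–T with squared distance 225. The circle on this segment as diameter has centre (-0.5, -2) and r² = 225/4 = 56.25.
Check P: distance² to centre = 16.25 ≤ 56.25, so it lies inside.
All remaining points lie in this disk, and no smaller disk contains both endpoints, so this is the minimum enclosing circle.

56.25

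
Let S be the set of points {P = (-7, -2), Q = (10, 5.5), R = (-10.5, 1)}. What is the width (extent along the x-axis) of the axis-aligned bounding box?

20.5

max x = 10, min x = -10.5, so width = 20.5.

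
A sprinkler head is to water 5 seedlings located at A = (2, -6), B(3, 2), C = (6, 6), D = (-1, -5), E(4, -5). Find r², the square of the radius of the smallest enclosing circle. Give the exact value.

42.5

The farthest pair is C–D with squared distance 170. The circle on this segment as diameter has centre (2.5, 0.5) and r² = 170/4 = 42.5.
Check A: distance² to centre = 42.5 ≤ 42.5, so it lies inside.
All remaining points lie in this disk, and no smaller disk contains both endpoints, so this is the minimum enclosing circle.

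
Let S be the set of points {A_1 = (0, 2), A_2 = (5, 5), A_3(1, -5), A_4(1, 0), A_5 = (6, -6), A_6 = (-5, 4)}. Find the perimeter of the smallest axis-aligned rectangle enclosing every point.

Width = max x − min x = 6 − (-5) = 11.
Height = max y − min y = 5 − (-6) = 11.
Perimeter = 2(11 + 11) = 44.

44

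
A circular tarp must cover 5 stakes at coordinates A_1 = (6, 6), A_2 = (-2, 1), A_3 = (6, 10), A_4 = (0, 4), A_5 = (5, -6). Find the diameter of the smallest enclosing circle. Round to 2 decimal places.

16.03

By Welzl's lemma the MEC is supported by two points (diametrically opposite) or three points (on a circumcircle).
The farthest pair is A_3–A_5 with squared distance 257. The circle on this segment as diameter has centre (5.5, 2) and r² = 257/4 = 64.25.
Check A_1: distance² to centre = 16.25 ≤ 64.25, so it lies inside.
All remaining points lie in this disk, and no smaller disk contains both endpoints, so this is the minimum enclosing circle.
Diameter = 2r = 2√(64.25) ≈ 16.03.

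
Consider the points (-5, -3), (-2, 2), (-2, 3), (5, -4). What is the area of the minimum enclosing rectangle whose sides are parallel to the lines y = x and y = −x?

In coordinates u = x + y, v = x − y the rectangle is axis-aligned; the map (x,y)→(u,v) scales areas by 2.
u-values: -8, 0, 1, 1; range = 1 − (-8) = 9.
v-values: -2, -4, -5, 9; range = 9 − (-5) = 14.
Area = (9 × 14) / 2 = 63.

63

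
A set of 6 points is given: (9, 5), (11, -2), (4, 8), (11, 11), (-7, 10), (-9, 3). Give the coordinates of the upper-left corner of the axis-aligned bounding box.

x-range [-9, 11], y-range [-2, 11].
The upper-left corner is (-9, 11).

(-9, 11)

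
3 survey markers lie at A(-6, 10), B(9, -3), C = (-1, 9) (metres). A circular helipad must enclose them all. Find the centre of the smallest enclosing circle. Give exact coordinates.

Side lengths²: AB² = 394, AC² = 26, BC² = 244.
Since AB² = 394 ≥ 244 + 26 = 270, the angle opposite AB is not acute, so the smallest enclosing circle has AB as diameter.
Centre = midpoint of AB = (1.5, 3.5), r² = 394/4 = 98.5.
Centre = (1.5, 3.5).

(1.5, 3.5)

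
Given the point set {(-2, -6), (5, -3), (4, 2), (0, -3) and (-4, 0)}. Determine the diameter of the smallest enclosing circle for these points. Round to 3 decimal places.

10.030

A smallest enclosing disk is always determined by at most three of the input points on its boundary.
The minimum enclosing circle is determined by three boundary points: (-2, -6), (4, 2), (-4, 0).
Their circumcentre is (9/13, -23/13) with r² = 4250/169.
The farthest remaining point (5, -3) is at distance² 3392/169 ≤ 4250/169.
Diameter = 2r = 2√(4250/169) ≈ 10.030.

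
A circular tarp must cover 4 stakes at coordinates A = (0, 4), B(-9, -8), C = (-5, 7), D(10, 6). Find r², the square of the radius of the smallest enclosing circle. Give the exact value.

The minimum enclosing circle of a finite set is fixed by two of the points (as a diameter) or three (as a circumcircle).
The farthest pair is B–D with squared distance 557. The circle on this segment as diameter has centre (0.5, -1) and r² = 557/4 = 139.25.
Check A: distance² to centre = 25.25 ≤ 139.25, so it lies inside.
All remaining points lie in this disk, and no smaller disk contains both endpoints, so this is the minimum enclosing circle.

139.25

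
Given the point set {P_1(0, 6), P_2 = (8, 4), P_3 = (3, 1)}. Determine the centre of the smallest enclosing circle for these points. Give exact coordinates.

(4, 5)

Side lengths²: P_1P_2² = 68, P_1P_3² = 34, P_2P_3² = 34.
Since P_1P_2² = 68 ≥ 34 + 34 = 68, the angle opposite P_1P_2 is not acute, so the smallest enclosing circle has P_1P_2 as diameter.
Centre = midpoint of P_1P_2 = (4, 5), r² = 68/4 = 17.
Centre = (4, 5).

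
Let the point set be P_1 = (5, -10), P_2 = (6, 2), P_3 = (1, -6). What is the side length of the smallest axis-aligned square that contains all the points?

The bounding box has width 5 and height 12.
An axis-aligned square enclosing the set must have side ≥ max(width, height).
So the minimum side is max(5, 12) = 12.

12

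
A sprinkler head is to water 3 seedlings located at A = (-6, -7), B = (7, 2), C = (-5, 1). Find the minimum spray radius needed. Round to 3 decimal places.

7.906

Side lengths²: AB² = 250, AC² = 65, BC² = 145.
Since AB² = 250 ≥ 145 + 65 = 210, the angle opposite AB is not acute, so the smallest enclosing circle has AB as diameter.
Centre = midpoint of AB = (0.5, -2.5), r² = 250/4 = 62.5.
r = √(62.5) ≈ 7.906.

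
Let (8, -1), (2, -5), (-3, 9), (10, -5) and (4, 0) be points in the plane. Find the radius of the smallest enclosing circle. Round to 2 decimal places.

9.55

The farthest pair is (-3, 9)–(10, -5) with squared distance 365. The circle on this segment as diameter has centre (3.5, 2) and r² = 365/4 = 91.25.
Check (8, -1): distance² to centre = 29.25 ≤ 91.25, so it lies inside.
All remaining points lie in this disk, and no smaller disk contains both endpoints, so this is the minimum enclosing circle.
r = √(91.25) ≈ 9.55.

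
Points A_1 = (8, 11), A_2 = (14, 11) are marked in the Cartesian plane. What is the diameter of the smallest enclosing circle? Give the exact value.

The smallest circle enclosing two points has them as diameter endpoints.
Centre = midpoint = (11, 11); r² = |A_1A_2|²/4 = 36/4 = 9.
Diameter = 2r = 2√9 = 6.

6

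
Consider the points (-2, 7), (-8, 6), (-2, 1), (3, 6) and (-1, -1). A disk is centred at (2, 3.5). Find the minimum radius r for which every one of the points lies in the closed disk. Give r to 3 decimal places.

The required radius is the distance from (2, 3.5) to the farthest point.
Squared distances: 28.25, 106.25, 22.25, 7.25, 29.25.
Maximum is 106.25, attained at (-8, 6).
r = √(106.25) ≈ 10.308.

10.308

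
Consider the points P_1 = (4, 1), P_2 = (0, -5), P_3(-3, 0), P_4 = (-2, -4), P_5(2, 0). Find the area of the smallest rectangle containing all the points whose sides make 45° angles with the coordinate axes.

In coordinates u = x + y, v = x − y the rectangle is axis-aligned; the map (x,y)→(u,v) scales areas by 2.
u-values: 5, -5, -3, -6, 2; range = 5 − (-6) = 11.
v-values: 3, 5, -3, 2, 2; range = 5 − (-3) = 8.
Area = (11 × 8) / 2 = 44.

44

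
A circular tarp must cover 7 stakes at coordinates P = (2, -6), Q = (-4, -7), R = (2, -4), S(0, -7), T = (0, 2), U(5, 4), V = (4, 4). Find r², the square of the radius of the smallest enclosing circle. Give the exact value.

50.5

The minimum enclosing circle of a finite set is fixed by two of the points (as a diameter) or three (as a circumcircle).
The farthest pair is Q–U with squared distance 202. The circle on this segment as diameter has centre (0.5, -1.5) and r² = 202/4 = 50.5.
Check P: distance² to centre = 22.5 ≤ 50.5, so it lies inside.
All remaining points lie in this disk, and no smaller disk contains both endpoints, so this is the minimum enclosing circle.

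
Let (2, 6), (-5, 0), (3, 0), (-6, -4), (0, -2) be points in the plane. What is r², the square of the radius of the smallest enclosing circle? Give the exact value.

41

The minimum enclosing circle of a finite set is fixed by two of the points (as a diameter) or three (as a circumcircle).
The farthest pair is (2, 6)–(-6, -4) with squared distance 164. The circle on this segment as diameter has centre (-2, 1) and r² = 164/4 = 41.
Check (-5, 0): distance² to centre = 10 ≤ 41, so it lies inside.
All remaining points lie in this disk, and no smaller disk contains both endpoints, so this is the minimum enclosing circle.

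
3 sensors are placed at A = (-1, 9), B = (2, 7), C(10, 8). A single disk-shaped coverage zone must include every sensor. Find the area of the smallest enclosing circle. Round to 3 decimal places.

Side lengths²: AB² = 13, AC² = 122, BC² = 65.
Since AC² = 122 ≥ 65 + 13 = 78, the angle opposite AC is not acute, so the smallest enclosing circle has AC as diameter.
Centre = midpoint of AC = (4.5, 8.5), r² = 122/4 = 30.5.
Area = π·r² = π·30.5 ≈ 95.819.

95.819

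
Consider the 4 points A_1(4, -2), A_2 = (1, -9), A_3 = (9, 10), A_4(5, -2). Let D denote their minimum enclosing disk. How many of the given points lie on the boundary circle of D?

2

By Welzl's lemma the MEC is supported by two points (diametrically opposite) or three points (on a circumcircle).
The farthest pair is A_2–A_3 with squared distance 425. The circle on this segment as diameter has centre (5, 0.5) and r² = 425/4 = 106.25.
Check A_1: distance² to centre = 7.25 ≤ 106.25, so it lies inside.
All remaining points lie in this disk, and no smaller disk contains both endpoints, so this is the minimum enclosing circle.
The points at distance exactly r from the centre are A_2, A_3 — 2 points.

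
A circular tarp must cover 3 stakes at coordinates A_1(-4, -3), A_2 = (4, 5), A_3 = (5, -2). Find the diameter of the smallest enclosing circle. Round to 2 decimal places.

Side lengths²: A_1A_2² = 128, A_1A_3² = 82, A_2A_3² = 50.
Since A_1A_2² = 128 < 82 + 50 = 132, the triangle is acute, so the smallest enclosing circle is the circumcircle.
Circumcentre = (0.125, 0.875), r² = 32.03125.
Diameter = 2r = 2√(32.03125) ≈ 11.32.

11.32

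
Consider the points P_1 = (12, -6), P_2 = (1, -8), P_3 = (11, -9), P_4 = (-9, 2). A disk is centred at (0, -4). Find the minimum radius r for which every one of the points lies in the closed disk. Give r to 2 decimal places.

The required radius is the distance from (0, -4) to the farthest point.
Squared distances: 148, 17, 146, 117.
Maximum is 148, attained at P_1.
r = √148 ≈ 12.17.

12.17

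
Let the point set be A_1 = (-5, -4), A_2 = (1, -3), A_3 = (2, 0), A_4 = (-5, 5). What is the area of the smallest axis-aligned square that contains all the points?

The bounding box has width 7 and height 9.
An axis-aligned square enclosing the set must have side ≥ max(width, height).
So the minimum side is max(7, 9) = 9.
Area = 9² = 81.

81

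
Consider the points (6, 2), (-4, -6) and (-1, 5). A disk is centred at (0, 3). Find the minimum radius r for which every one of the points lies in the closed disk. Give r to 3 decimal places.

9.849

The required radius is the distance from (0, 3) to the farthest point.
Squared distances: 37, 97, 5.
Maximum is 97, attained at (-4, -6).
r = √97 ≈ 9.849.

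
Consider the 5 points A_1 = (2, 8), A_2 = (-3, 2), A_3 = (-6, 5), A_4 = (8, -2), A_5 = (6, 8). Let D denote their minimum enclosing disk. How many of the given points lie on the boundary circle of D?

3

By Welzl's lemma the MEC is supported by two points (diametrically opposite) or three points (on a circumcircle).
The minimum enclosing circle is determined by three boundary points: A_3, A_4, A_5.
Their circumcentre is (7/6, 11/6) with r² = 1105/18.
The farthest remaining point A_1 is at distance² 697/18 ≤ 1105/18.
The points at distance exactly r from the centre are A_3, A_4, A_5 — 3 points.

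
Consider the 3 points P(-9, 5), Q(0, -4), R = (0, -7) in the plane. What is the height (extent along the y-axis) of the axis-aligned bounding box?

max y = 5, min y = -7, so height = 12.

12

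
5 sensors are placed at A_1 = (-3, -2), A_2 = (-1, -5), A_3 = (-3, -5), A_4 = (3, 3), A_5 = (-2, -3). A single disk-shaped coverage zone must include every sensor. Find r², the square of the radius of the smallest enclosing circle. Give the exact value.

25

The minimum enclosing circle of a finite set is fixed by two of the points (as a diameter) or three (as a circumcircle).
The farthest pair is A_3–A_4 with squared distance 100. The circle on this segment as diameter has centre (0, -1) and r² = 100/4 = 25.
Check A_1: distance² to centre = 10 ≤ 25, so it lies inside.
All remaining points lie in this disk, and no smaller disk contains both endpoints, so this is the minimum enclosing circle.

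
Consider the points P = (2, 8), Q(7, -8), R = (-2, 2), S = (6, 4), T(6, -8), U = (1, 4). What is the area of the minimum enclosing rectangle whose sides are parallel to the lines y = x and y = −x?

126

In coordinates u = x + y, v = x − y the rectangle is axis-aligned; the map (x,y)→(u,v) scales areas by 2.
u-values: 10, -1, 0, 10, -2, 5; range = 10 − (-2) = 12.
v-values: -6, 15, -4, 2, 14, -3; range = 15 − (-6) = 21.
Area = (12 × 21) / 2 = 126.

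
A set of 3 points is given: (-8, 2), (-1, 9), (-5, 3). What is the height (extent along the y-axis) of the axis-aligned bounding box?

7

max y = 9, min y = 2, so height = 7.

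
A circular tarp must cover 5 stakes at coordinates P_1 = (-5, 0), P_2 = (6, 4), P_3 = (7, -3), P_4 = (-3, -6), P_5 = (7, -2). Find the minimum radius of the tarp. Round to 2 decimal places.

The minimum enclosing circle of a finite set is fixed by two of the points (as a diameter) or three (as a circumcircle).
The farthest pair is P_2–P_4 with squared distance 181. The circle on this segment as diameter has centre (1.5, -1) and r² = 181/4 = 45.25.
Check P_1: distance² to centre = 43.25 ≤ 45.25, so it lies inside.
All remaining points lie in this disk, and no smaller disk contains both endpoints, so this is the minimum enclosing circle.
r = √(45.25) ≈ 6.73.

6.73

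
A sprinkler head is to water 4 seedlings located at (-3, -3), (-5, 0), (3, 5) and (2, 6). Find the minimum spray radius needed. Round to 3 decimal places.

The farthest pair is (-3, -3)–(2, 6) with squared distance 106. The circle on this segment as diameter has centre (-0.5, 1.5) and r² = 106/4 = 26.5.
Check (-5, 0): distance² to centre = 22.5 ≤ 26.5, so it lies inside.
All remaining points lie in this disk, and no smaller disk contains both endpoints, so this is the minimum enclosing circle.
r = √(26.5) ≈ 5.148.

5.148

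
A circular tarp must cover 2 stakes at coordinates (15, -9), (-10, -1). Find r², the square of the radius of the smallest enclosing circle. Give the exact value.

172.25

The smallest circle enclosing two points has them as diameter endpoints.
Centre = midpoint = (2.5, -5); r² = |(15, -9)−(-10, -1)|²/4 = 689/4 = 172.25.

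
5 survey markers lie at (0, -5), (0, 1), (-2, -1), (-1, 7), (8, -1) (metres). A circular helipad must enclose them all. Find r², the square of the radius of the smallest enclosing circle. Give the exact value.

42.05

A smallest enclosing disk is always determined by at most three of the input points on its boundary.
The minimum enclosing circle is determined by three boundary points: (0, -5), (-1, 7), (8, -1).
Their circumcentre is (1.9, 1.2) with r² = 42.05.
The farthest remaining point (-2, -1) is at distance² 20.05 ≤ 42.05.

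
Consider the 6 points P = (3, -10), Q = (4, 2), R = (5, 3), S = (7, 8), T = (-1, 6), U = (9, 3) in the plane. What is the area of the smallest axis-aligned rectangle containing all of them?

x ranges over [-1, 9], width 10.
y ranges over [-10, 8], height 18.
Area = 10 × 18 = 180.

180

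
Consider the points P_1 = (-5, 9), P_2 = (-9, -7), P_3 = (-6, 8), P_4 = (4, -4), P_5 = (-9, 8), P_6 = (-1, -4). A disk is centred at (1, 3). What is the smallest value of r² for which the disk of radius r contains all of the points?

200

The required radius is the distance from (1, 3) to the farthest point.
Squared distances: 72, 200, 74, 58, 125, 53.
Maximum is 200, attained at P_2.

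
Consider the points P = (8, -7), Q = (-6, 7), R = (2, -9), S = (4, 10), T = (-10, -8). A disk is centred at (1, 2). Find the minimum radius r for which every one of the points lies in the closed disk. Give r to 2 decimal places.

The required radius is the distance from (1, 2) to the farthest point.
Squared distances: 130, 74, 122, 73, 221.
Maximum is 221, attained at T.
r = √221 ≈ 14.87.

14.87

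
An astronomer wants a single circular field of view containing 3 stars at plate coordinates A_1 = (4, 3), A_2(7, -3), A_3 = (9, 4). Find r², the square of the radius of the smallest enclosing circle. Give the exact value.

Side lengths²: A_1A_2² = 45, A_1A_3² = 26, A_2A_3² = 53.
Since A_2A_3² = 53 < 45 + 26 = 71, the triangle is acute, so the smallest enclosing circle is the circumcircle.
Circumcentre = (155/22, 17/22), r² = 3445/242.

3445/242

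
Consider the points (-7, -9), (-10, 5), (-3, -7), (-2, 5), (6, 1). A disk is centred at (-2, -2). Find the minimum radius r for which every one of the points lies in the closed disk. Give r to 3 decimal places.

The required radius is the distance from (-2, -2) to the farthest point.
Squared distances: 74, 113, 26, 49, 73.
Maximum is 113, attained at (-10, 5).
r = √113 ≈ 10.630.

10.630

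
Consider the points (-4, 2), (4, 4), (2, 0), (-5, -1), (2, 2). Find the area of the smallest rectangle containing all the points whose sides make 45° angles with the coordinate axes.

In coordinates u = x + y, v = x − y the rectangle is axis-aligned; the map (x,y)→(u,v) scales areas by 2.
u-values: -2, 8, 2, -6, 4; range = 8 − (-6) = 14.
v-values: -6, 0, 2, -4, 0; range = 2 − (-6) = 8.
Area = (14 × 8) / 2 = 56.

56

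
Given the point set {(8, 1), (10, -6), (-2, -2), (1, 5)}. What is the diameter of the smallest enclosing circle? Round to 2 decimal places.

A smallest enclosing disk is always determined by at most three of the input points on its boundary.
The minimum enclosing circle is determined by three boundary points: (10, -6), (-2, -2), (1, 5).
Their circumcentre is (121/24, -0.875) with r² = 14645/288.
The farthest remaining point (8, 1) is at distance² 3533/288 ≤ 14645/288.
Diameter = 2r = 2√(14645/288) ≈ 14.26.

14.26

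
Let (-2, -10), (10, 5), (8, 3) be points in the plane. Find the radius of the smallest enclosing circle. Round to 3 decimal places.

Call the three points A, B, C in the order given.
Side lengths²: AB² = 369, AC² = 269, BC² = 8.
Since AB² = 369 ≥ 269 + 8 = 277, the angle opposite AB is not acute, so the smallest enclosing circle has AB as diameter.
Centre = midpoint of AB = (4, -2.5), r² = 369/4 = 92.25.
r = √(92.25) ≈ 9.605.

9.605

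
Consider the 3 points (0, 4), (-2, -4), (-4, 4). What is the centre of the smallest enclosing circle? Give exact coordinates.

(-2, 0.25)

Call the three points A, B, C in the order given.
Side lengths²: AB² = 68, AC² = 16, BC² = 68.
Since BC² = 68 < 68 + 16 = 84, the triangle is acute, so the smallest enclosing circle is the circumcircle.
Circumcentre = (-2, 0.25), r² = 18.0625.
Centre = (-2, 0.25).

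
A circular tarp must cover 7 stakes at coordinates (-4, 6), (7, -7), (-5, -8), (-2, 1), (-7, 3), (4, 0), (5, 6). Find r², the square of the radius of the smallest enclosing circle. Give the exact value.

108817/1458

The minimum enclosing circle is determined by three boundary points: (7, -7), (-7, 3), (5, 6).
Their circumcentre is (25/54, -73/54) with r² = 108817/1458.
The farthest remaining point (-5, -8) is at distance² 107953/1458 ≤ 108817/1458.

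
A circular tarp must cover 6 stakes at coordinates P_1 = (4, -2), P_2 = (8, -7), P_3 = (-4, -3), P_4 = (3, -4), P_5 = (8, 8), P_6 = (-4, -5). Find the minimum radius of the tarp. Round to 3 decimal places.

8.968

By Welzl's lemma the MEC is supported by two points (diametrically opposite) or three points (on a circumcircle).
The minimum enclosing circle is determined by three boundary points: P_2, P_5, P_6.
Their circumcentre is (37/12, 0.5) with r² = 11581/144.
The farthest remaining point P_3 is at distance² 8989/144 ≤ 11581/144.
r = √(11581/144) ≈ 8.968.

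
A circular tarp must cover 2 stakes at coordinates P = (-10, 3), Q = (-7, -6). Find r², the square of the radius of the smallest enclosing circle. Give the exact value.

The smallest circle enclosing two points has them as diameter endpoints.
Centre = midpoint = (-8.5, -1.5); r² = |PQ|²/4 = 90/4 = 22.5.

22.5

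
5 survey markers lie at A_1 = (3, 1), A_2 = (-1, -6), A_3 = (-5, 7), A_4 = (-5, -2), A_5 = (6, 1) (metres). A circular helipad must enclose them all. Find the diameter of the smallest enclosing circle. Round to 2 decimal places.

14.18

The minimum enclosing circle is determined by three boundary points: A_2, A_3, A_5.
Their circumcentre is (-37/34, 37/34) with r² = 29045/578.
The farthest remaining point A_4 is at distance² 14357/578 ≤ 29045/578.
Diameter = 2r = 2√(29045/578) ≈ 14.18.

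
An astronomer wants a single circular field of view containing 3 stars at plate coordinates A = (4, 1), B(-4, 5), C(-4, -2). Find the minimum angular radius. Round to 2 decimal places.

4.78

Side lengths²: AB² = 80, AC² = 73, BC² = 49.
Since AB² = 80 < 73 + 49 = 122, the triangle is acute, so the smallest enclosing circle is the circumcircle.
Circumcentre = (-0.75, 1.5), r² = 22.8125.
r = √(22.8125) ≈ 4.78.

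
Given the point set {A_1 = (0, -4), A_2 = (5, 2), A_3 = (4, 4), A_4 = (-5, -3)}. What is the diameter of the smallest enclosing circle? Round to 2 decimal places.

11.40

The minimum enclosing circle of a finite set is fixed by two of the points (as a diameter) or three (as a circumcircle).
The farthest pair is A_3–A_4 with squared distance 130. The circle on this segment as diameter has centre (-0.5, 0.5) and r² = 130/4 = 32.5.
Check A_1: distance² to centre = 20.5 ≤ 32.5, so it lies inside.
All remaining points lie in this disk, and no smaller disk contains both endpoints, so this is the minimum enclosing circle.
Diameter = 2r = 2√(32.5) ≈ 11.40.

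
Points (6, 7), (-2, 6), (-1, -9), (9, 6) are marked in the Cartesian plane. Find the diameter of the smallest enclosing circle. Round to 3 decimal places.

18.068

By Welzl's lemma the MEC is supported by two points (diametrically opposite) or three points (on a circumcircle).
The minimum enclosing circle is determined by three boundary points: (-2, 6), (-1, -9), (9, 6).
Their circumcentre is (3.5, -7/6) with r² = 1469/18.
The farthest remaining point (6, 7) is at distance² 1313/18 ≤ 1469/18.
Diameter = 2r = 2√(1469/18) ≈ 18.068.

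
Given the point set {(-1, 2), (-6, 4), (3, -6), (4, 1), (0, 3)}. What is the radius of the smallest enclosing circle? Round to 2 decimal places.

The farthest pair is (-6, 4)–(3, -6) with squared distance 181. The circle on this segment as diameter has centre (-1.5, -1) and r² = 181/4 = 45.25.
Check (-1, 2): distance² to centre = 9.25 ≤ 45.25, so it lies inside.
All remaining points lie in this disk, and no smaller disk contains both endpoints, so this is the minimum enclosing circle.
r = √(45.25) ≈ 6.73.

6.73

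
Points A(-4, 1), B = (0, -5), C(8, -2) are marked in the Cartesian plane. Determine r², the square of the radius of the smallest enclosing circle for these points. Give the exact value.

38.25

Side lengths²: AB² = 52, AC² = 153, BC² = 73.
Since AC² = 153 ≥ 73 + 52 = 125, the angle opposite AC is not acute, so the smallest enclosing circle has AC as diameter.
Centre = midpoint of AC = (2, -0.5), r² = 153/4 = 38.25.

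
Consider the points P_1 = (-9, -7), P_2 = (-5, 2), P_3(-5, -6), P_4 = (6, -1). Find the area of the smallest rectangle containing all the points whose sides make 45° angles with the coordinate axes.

147

In coordinates u = x + y, v = x − y the rectangle is axis-aligned; the map (x,y)→(u,v) scales areas by 2.
u-values: -16, -3, -11, 5; range = 5 − (-16) = 21.
v-values: -2, -7, 1, 7; range = 7 − (-7) = 14.
Area = (21 × 14) / 2 = 147.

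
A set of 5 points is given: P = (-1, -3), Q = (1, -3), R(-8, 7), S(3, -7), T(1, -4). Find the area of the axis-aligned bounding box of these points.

154

x ranges over [-8, 3], width 11.
y ranges over [-7, 7], height 14.
Area = 11 × 14 = 154.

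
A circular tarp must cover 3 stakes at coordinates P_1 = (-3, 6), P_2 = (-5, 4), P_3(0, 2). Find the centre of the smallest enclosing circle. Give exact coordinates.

Side lengths²: P_1P_2² = 8, P_1P_3² = 25, P_2P_3² = 29.
Since P_2P_3² = 29 < 25 + 8 = 33, the triangle is acute, so the smallest enclosing circle is the circumcircle.
Circumcentre = (-33/14, 47/14), r² = 725/98.
Centre = (-33/14, 47/14).

(-33/14, 47/14)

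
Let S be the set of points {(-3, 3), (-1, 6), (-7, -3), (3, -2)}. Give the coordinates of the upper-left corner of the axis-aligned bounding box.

x-range [-7, 3], y-range [-3, 6].
The upper-left corner is (-7, 6).

(-7, 6)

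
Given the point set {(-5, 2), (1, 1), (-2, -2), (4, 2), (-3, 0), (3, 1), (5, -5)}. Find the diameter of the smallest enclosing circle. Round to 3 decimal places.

12.207

By Welzl's lemma the MEC is supported by two points (diametrically opposite) or three points (on a circumcircle).
The farthest pair is (-5, 2)–(5, -5) with squared distance 149. The circle on this segment as diameter has centre (0, -1.5) and r² = 149/4 = 37.25.
Check (1, 1): distance² to centre = 7.25 ≤ 37.25, so it lies inside.
All remaining points lie in this disk, and no smaller disk contains both endpoints, so this is the minimum enclosing circle.
Diameter = 2r = 2√(37.25) ≈ 12.207.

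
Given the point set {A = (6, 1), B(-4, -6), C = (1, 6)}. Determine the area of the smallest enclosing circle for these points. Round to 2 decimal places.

136.87

Side lengths²: AB² = 149, AC² = 50, BC² = 169.
Since BC² = 169 < 149 + 50 = 199, the triangle is acute, so the smallest enclosing circle is the circumcircle.
Circumcentre = (-15/34, -15/34), r² = 25181/578.
Area = π·r² = π·25181/578 ≈ 136.87.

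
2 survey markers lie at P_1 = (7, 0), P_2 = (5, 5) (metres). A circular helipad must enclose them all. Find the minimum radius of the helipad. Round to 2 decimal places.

The smallest circle enclosing two points has them as diameter endpoints.
Centre = midpoint = (6, 2.5); r² = |P_1P_2|²/4 = 29/4 = 7.25.
r = √(7.25) ≈ 2.69.

2.69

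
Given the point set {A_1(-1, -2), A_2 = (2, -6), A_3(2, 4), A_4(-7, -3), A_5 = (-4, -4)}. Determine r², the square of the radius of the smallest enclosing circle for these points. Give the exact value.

325/9

The minimum enclosing circle is determined by three boundary points: A_2, A_3, A_4.
Their circumcentre is (-4/3, -1) with r² = 325/9.
The farthest remaining point A_5 is at distance² 145/9 ≤ 325/9.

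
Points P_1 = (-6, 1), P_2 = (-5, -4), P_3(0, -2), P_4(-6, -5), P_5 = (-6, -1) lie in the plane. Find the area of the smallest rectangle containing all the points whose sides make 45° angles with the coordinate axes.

40.5

In coordinates u = x + y, v = x − y the rectangle is axis-aligned; the map (x,y)→(u,v) scales areas by 2.
u-values: -5, -9, -2, -11, -7; range = -2 − (-11) = 9.
v-values: -7, -1, 2, -1, -5; range = 2 − (-7) = 9.
Area = (9 × 9) / 2 = 40.5.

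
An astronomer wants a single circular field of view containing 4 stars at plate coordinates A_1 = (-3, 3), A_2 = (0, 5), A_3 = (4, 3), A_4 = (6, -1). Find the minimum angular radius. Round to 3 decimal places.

4.924

The minimum enclosing circle of a finite set is fixed by two of the points (as a diameter) or three (as a circumcircle).
The farthest pair is A_1–A_4 with squared distance 97. The circle on this segment as diameter has centre (1.5, 1) and r² = 97/4 = 24.25.
Check A_2: distance² to centre = 18.25 ≤ 24.25, so it lies inside.
All remaining points lie in this disk, and no smaller disk contains both endpoints, so this is the minimum enclosing circle.
r = √(24.25) ≈ 4.924.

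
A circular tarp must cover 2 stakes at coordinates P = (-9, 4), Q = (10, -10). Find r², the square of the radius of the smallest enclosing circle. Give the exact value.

The smallest circle enclosing two points has them as diameter endpoints.
Centre = midpoint = (0.5, -3); r² = |PQ|²/4 = 557/4 = 139.25.

139.25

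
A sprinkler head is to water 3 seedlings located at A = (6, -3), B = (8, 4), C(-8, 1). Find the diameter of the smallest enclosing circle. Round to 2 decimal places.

Side lengths²: AB² = 53, AC² = 212, BC² = 265.
Since BC² = 265 ≥ 212 + 53 = 265, the angle opposite BC is not acute, so the smallest enclosing circle has BC as diameter.
Centre = midpoint of BC = (0, 2.5), r² = 265/4 = 66.25.
Diameter = 2r = 2√(66.25) ≈ 16.28.

16.28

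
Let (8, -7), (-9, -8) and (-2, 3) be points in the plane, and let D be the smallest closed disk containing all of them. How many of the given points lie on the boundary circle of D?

Call the three points A, B, C in the order given.
Side lengths²: AB² = 290, AC² = 200, BC² = 170.
Since AB² = 290 < 200 + 170 = 370, the triangle is acute, so the smallest enclosing circle is the circumcircle.
Circumcentre = (-11/18, -101/18), r² = 12325/162.
The points at distance exactly r from the centre are (8, -7), (-9, -8), (-2, 3) — 3 points.

3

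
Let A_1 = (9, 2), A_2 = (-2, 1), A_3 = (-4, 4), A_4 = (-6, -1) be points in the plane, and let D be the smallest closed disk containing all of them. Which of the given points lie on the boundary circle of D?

The farthest pair is A_1–A_4 with squared distance 234. The circle on this segment as diameter has centre (1.5, 0.5) and r² = 234/4 = 58.5.
Check A_2: distance² to centre = 12.5 ≤ 58.5, so it lies inside.
All remaining points lie in this disk, and no smaller disk contains both endpoints, so this is the minimum enclosing circle.
The points at distance exactly r from the centre are A_1, A_4 — 2 points.

A_1, A_4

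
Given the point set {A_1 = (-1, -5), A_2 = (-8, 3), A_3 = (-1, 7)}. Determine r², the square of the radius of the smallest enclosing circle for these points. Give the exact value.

7345/196

Side lengths²: A_1A_2² = 113, A_1A_3² = 144, A_2A_3² = 65.
Since A_1A_3² = 144 < 113 + 65 = 178, the triangle is acute, so the smallest enclosing circle is the circumcircle.
Circumcentre = (-31/14, 1), r² = 7345/196.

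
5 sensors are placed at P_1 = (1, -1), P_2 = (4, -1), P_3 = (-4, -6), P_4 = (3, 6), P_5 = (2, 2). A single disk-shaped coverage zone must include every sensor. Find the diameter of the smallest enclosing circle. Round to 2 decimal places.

The minimum enclosing circle of a finite set is fixed by two of the points (as a diameter) or three (as a circumcircle).
The farthest pair is P_3–P_4 with squared distance 193. The circle on this segment as diameter has centre (-0.5, 0) and r² = 193/4 = 48.25.
Check P_1: distance² to centre = 3.25 ≤ 48.25, so it lies inside.
All remaining points lie in this disk, and no smaller disk contains both endpoints, so this is the minimum enclosing circle.
Diameter = 2r = 2√(48.25) ≈ 13.89.

13.89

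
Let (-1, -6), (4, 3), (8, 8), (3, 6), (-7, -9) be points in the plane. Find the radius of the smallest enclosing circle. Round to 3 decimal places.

11.336

A smallest enclosing disk is always determined by at most three of the input points on its boundary.
The farthest pair is (8, 8)–(-7, -9) with squared distance 514. The circle on this segment as diameter has centre (0.5, -0.5) and r² = 514/4 = 128.5.
Check (-1, -6): distance² to centre = 32.5 ≤ 128.5, so it lies inside.
All remaining points lie in this disk, and no smaller disk contains both endpoints, so this is the minimum enclosing circle.
r = √(128.5) ≈ 11.336.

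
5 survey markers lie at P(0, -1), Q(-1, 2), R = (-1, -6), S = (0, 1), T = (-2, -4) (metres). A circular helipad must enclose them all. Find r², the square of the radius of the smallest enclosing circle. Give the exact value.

16

The farthest pair is Q–R with squared distance 64. The circle on this segment as diameter has centre (-1, -2) and r² = 64/4 = 16.
Check P: distance² to centre = 2 ≤ 16, so it lies inside.
All remaining points lie in this disk, and no smaller disk contains both endpoints, so this is the minimum enclosing circle.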